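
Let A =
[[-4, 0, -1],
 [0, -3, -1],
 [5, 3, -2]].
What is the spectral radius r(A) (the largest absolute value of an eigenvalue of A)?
r(A) ≈ 3.8627

The eigenvalues of A are the roots of its characteristic polynomial. With M = A (coefficients from the trace, the sum of principal 2x2 minors, and det A):
  p(λ) = det(λ I - M) = λ^3 + 9λ^2 + 34λ + 51.
No integer candidate from the rational root theorem (±divisors of 51) is a root, so the roots are irrational. The cubic discriminant is Δ = -1615 < 0, so there is one real root and a complex-conjugate pair. p(-4) = -5 and p(-3) = 3 have opposite signs, so a root lies in (-4, -3); Newton's method refines it to λ ≈ -3.4181. Dividing out (λ - (-3.4181)) leaves approximately λ^2 + 5.5819λ + 14.9204. For λ^2 + 5.5819λ + 14.9204 the discriminant is -28.5245. It is negative, so the remaining roots are the complex-conjugate pair λ ≈ -2.7909 ± 2.6704i. Their product equals the constant term, so |λ|^2 ≈ 14.9204 and |λ| ≈ 3.8627.
Thus the eigenvalues (to 4 decimals) are -3.4181 (modulus 3.4181); -2.7909 ± 2.6704i (modulus 3.8627). The spectral radius is the largest modulus: r(A) ≈ 3.8627. (Cross-check: r(A) ≤ ||A||_2 ≈ 7.0311; equality holds whenever A is normal, though it can also hold for some non-normal A.)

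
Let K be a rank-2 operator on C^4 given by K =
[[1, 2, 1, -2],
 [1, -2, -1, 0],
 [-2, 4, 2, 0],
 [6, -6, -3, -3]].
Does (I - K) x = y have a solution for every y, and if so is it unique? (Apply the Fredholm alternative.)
(I - K) is invertible (det(I - K) = 12 ≠ 0), so for every y in C^4 the equation (I - K) x = y has a unique solution.

K has rank 2 and factors as K = U V^T = u1 v1^T + u2 v2^T with u1 = (-3, 1, -2, 0), v1 = (-1, 0, 0, 1), u2 = (1, -1, 2, -3), v2 = (-2, 2, 1, 1) (multiplying out reproduces the displayed K). The nonzero eigenvalues of U V^T coincide with those of the 2 x 2 matrix G = V^T U = [[v1·u1, v1·u2], [v2·u1, v2·u2]] = [[3, -4], [6, -5]], and by the Sylvester determinant identity det(I_4 - U V^T) = det(I_2 - V^T U) = det([[-2, 4], [-6, 6]]) = (-2)(6) - (4)(-6) = 12. (Direct check: I - K =
[[0, -2, -1, 2],
 [-1, 3, 1, 0],
 [2, -4, -1, 0],
 [-6, 6, 3, 4]]
has determinant 12.) The finite-dimensional Fredholm alternative says: either (I - K) is invertible, or ker(I - K) ≠ {0} and then range(I - K) = ker((I - K)^*)^⊥, with dim ker(I - K) = dim ker((I - K)^*). Since det(I - K) ≠ 0, 1 is not an eigenvalue of K and ker(I - K) = {0}, so we are in the first case: for every y there is a unique x = (I - K)^(-1) y. (Explicitly, by the Woodbury identity, (I - U V^T)^(-1) = I + U (I_2 - G)^(-1) V^T.)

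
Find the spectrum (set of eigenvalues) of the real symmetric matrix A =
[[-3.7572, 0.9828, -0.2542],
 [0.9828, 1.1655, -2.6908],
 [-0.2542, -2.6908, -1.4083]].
sigma(A) ≈ {-4, -3, 3}

A is real symmetric, so its spectrum consists of real eigenvalues. Expanding the characteristic polynomial of the displayed matrix gives
  det(λ I - A) = p(λ) = λ^3 + (4)λ^2 + (-9)λ + (-36).
Solving p(λ) = 0 yields eigenvalues ≈ -4, -3, 3. (A is shown rounded to 4 decimals, so these recover the underlying integer eigenvalues to within that precision.)
Verification: the trace of A = -4 equals the sum of eigenvalues -4, and det(A) ≈ 36.0000 matches the eigenvalue product 36.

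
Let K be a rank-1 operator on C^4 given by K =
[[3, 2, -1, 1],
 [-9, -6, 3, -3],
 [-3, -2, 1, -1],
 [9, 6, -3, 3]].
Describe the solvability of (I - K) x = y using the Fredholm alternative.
(I - K) is singular (det(I - K) = 0, i.e. 1 ∈ sigma(K)). (I - K) x = y is solvable iff y ⊥ ker((I - K)^*) = span{(3, 2, -1, 1)}, i.e. iff 3y_1 + 2y_2 - y_3 + y_4 = 0. When solvable, the solutions are x = y + c·(1, -3, -1, 3), c arbitrary (ker(I - K) = span{(1, -3, -1, 3)}, dimension 1).

K has rank 1, so it is an outer product K = u v^T: every row of K is a multiple of one row vector. Reading off the entries, u = (1, -3, -1, 3) and v = (3, 2, -1, 1) (row i of K equals u_i·v^T). A rank-one matrix u v^T satisfies K u = u (v·u) and kills the (3)-dimensional subspace v^⊥, so its characteristic polynomial is lambda^3 (lambda - v·u) with v·u = tr K = 1. Hence the eigenvalues of I - K are 1 (multiplicity 3) and 1 - (1) = 0, so det(I - K) = 0. (Direct check: I - K =
[[-2, -2, 1, -1],
 [9, 7, -3, 3],
 [3, 2, 0, 1],
 [-9, -6, 3, -2]]
has determinant 0.) So 1 is an eigenvalue of K and (I - K) is not invertible. The finite-dimensional Fredholm alternative says: either (I - K) is invertible, or ker(I - K) ≠ {0} and then range(I - K) = ker((I - K)^*)^⊥, with dim ker(I - K) = dim ker((I - K)^*). We are in the second case, so we need both kernels. Kernel of I - K: (I - K) u = u - u (v·u) = u - u = 0, so ker(I - K) = span{u} = span{(1, -3, -1, 3)} (it is exactly 1-dimensional because rank(I - K) = 3). Kernel of the adjoint: K is real, so (I - K)^* = I - K^T = I - v u^T, and (I - v u^T) v = v - v (u·v) = 0; hence ker((I - K)^*) = span{v} = span{(3, 2, -1, 1)}. Therefore (I - K) x = y is solvable iff <y, v> = 0, i.e. iff 3y_1 + 2y_2 - y_3 + y_4 = 0. When this holds, K y = u (v·y) = 0, so (I - K) y = y and x = y is a particular solution; the full solution set is the line x = y + c·u = y + c·(1, -3, -1, 3), c ∈ C.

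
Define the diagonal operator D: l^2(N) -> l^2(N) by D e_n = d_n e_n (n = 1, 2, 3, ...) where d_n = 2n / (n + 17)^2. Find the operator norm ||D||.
||D|| = 1/34 (attained at n = 17)

For D diagonal, ||D|| = sup_n |d_n|. Treat f(x) = 2x / (x + 17)^2 for real x > 0. By the quotient rule, f'(x) = 2(17 - x)/(x + 17)^3, which is positive for x < 17 and negative for x > 17. So f has a unique maximum at x = 17, and since 17 is a positive integer, the supremum over n ≥ 1 is attained at n = 17: d_17 = 2·17/(17 + 17)^2 = 2·17/1156 = 1/34. Hence ||D|| = 1/34.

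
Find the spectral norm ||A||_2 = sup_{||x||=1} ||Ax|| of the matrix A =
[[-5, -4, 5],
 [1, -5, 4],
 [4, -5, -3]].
||A||_2 ≈ 9.5476 (= sqrt(largest eigenvalue of A^T A))

||A||_2 = sigma_max(A) = sqrt(lambda_max(A^T A)). Form the symmetric matrix M = A^T A =
[[42, -5, -33],
 [-5, 66, -25],
 [-33, -25, 50]].
Its characteristic polynomial (trace, sum of principal 2x2 minors, determinant of M give the coefficients) is
  p(λ) = det(λ I - M) = λ^3 - 158λ^2 + 6433λ - 30976.
No integer candidate from the rational root theorem (±divisors of 30976) is a root, so the roots are irrational. The cubic discriminant is Δ = 20314528000 > 0, so there are three distinct real roots. p(5) = -2636 and p(6) = 2150 have opposite signs, so a root lies in (5, 6); Newton's method refines it to λ ≈ 5.5434. p(61) = 500 and p(62) = -1154 have opposite signs, so a root lies in (61, 62); Newton's method refines it to λ ≈ 61.299. p(91) = -400 and p(92) = 2236 have opposite signs, so a root lies in (91, 92); Newton's method refines it to λ ≈ 91.1576. Check (Vieta): the three roots sum to 158, matching tr M = 158.
So the eigenvalues of A^T A are ≈ 5.5434, 61.299, 91.1576 (all ≥ 0, as they must be for A^T A). The largest is λ_max ≈ 91.1576, hence ||A||_2 = sqrt(λ_max) ≈ 9.5476.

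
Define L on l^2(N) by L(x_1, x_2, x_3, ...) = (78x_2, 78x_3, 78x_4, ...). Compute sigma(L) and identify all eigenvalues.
sigma(L) = closed disk {z in C : |z| ≤ 78}; sigma_p(L) = open disk {z in C : |z| < 78}

Note L = 78·V where V is the unit left shift (V x)_k = x_{k+1}; so sigma(L) = 78·sigma(V) and ||L|| = 78||V||. ||L x||^2 = 6084sum_{k≥2} |x_k|^2 ≤ 6084||x||^2, with equality on {x : x_1 = 0}, so ||L|| = 78. For any lambda with |lambda| < 78, set r = lambda/78 (|r| < 1); the vector x = (1, r, r^2, ...) is in l^2 and satisfies L x = 78(r, r^2, ...) = lambda x, so lambda is an eigenvalue. On the boundary |lambda| = 78 the geometric series diverges, so no l^2 eigenvector exists, but these lambda lie in the approximate point spectrum. Hence sigma(L) is the closed disk of radius 78 and sigma_p(L) is the open disk.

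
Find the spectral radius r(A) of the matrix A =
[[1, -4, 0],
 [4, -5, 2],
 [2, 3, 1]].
r(A) ≈ 3.5792

The eigenvalues of A are the roots of its characteristic polynomial. With M = A (coefficients from the trace, the sum of principal 2x2 minors, and det A):
  p(λ) = det(λ I - M) = λ^3 + 3λ^2 + λ + 11.
No integer candidate from the rational root theorem (±divisors of 11) is a root, so the roots are irrational. The cubic discriminant is Δ = -3856 < 0, so there is one real root and a complex-conjugate pair. p(-4) = -9 and p(-3) = 8 have opposite signs, so a root lies in (-4, -3); Newton's method refines it to λ ≈ -3.5792. Dividing out (λ - (-3.5792)) leaves approximately λ^2 - 0.5792λ + 3.0733. For λ^2 - 0.5792λ + 3.0733 the discriminant is -11.9576. It is negative, so the remaining roots are the complex-conjugate pair λ ≈ 0.2896 ± 1.729i. Their product equals the constant term, so |λ|^2 ≈ 3.0733 and |λ| ≈ 1.7531.
Thus the eigenvalues (to 4 decimals) are -3.5792 (modulus 3.5792); 0.2896 ± 1.729i (modulus 1.7531). The spectral radius is the largest modulus: r(A) ≈ 3.5792. (Cross-check: r(A) ≤ ||A||_2 ≈ 7.7892; equality holds whenever A is normal, though it can also hold for some non-normal A.)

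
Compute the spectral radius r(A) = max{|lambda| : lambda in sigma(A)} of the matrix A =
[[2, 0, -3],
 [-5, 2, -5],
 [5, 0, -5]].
r(A) = sqrt(5) ≈ 2.2361

The eigenvalues of A are the roots of its characteristic polynomial. With M = A (coefficients from the trace, the sum of principal 2x2 minors, and det A):
  p(λ) = det(λ I - M) = λ^3 + λ^2 - λ - 10.
By the rational root theorem any rational root is an integer divisor of 10. Testing λ = 2: p(2) = 8 + 4 - 2 - 10 = 0, so λ = 2 is a root. Dividing out (λ - 2) leaves p(λ) = (λ - 2)(λ^2 + 3λ + 5). For λ^2 + 3λ + 5 the discriminant is -11. It is negative, so the roots are the complex-conjugate pair λ = -3/2 ± (sqrt(11)/2) i ≈ -1.5 ± 1.6583i. For a conjugate pair the product of the roots equals the constant term, so |λ|^2 = 5 and |λ| = sqrt(5) ≈ 2.2361.
Thus the eigenvalues (to 4 decimals) are -1.5 ± 1.6583i (modulus 2.2361); 2 (modulus 2). The spectral radius is the largest modulus: r(A) = sqrt(5) ≈ 2.2361. (Cross-check: r(A) ≤ ||A||_2 ≈ 7.9481; equality holds whenever A is normal, though it can also hold for some non-normal A.)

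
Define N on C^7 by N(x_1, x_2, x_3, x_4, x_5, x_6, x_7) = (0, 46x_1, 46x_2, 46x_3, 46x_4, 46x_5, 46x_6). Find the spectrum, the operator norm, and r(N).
sigma(N) = {0}; ||N|| = 46; r(N) = 0. (N is nilpotent with N^7 = 0.)

On C^7, N is a strictly lower-triangular matrix with 46 on the subdiagonal and zeros elsewhere, so its characteristic polynomial is lambda^7 and every eigenvalue is 0: sigma(N) = {0}. For the operator norm, N e_i = 46e_{i+1} for i = 1, ..., 6 and N e_7 = 0, so the singular values of N are 46 (with multiplicity 6) and 0; hence ||N|| = 46. The spectral radius r(N) = max|lambda| = 0. Note ||N|| > r(N) — characteristic of non-normal nilpotent operators. Indeed N^7 = 0.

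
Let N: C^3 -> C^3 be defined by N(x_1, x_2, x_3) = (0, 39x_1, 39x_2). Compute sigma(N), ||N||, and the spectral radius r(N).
sigma(N) = {0}; ||N|| = 39; r(N) = 0. (N is nilpotent with N^3 = 0.)

On C^3, N is a strictly lower-triangular matrix with 39 on the subdiagonal and zeros elsewhere, so its characteristic polynomial is lambda^3 and every eigenvalue is 0: sigma(N) = {0}. For the operator norm, N e_i = 39e_{i+1} for i = 1, ..., 2 and N e_3 = 0, so the singular values of N are 39 (with multiplicity 2) and 0; hence ||N|| = 39. The spectral radius r(N) = max|lambda| = 0. Note ||N|| > r(N) — characteristic of non-normal nilpotent operators. Indeed N^3 = 0.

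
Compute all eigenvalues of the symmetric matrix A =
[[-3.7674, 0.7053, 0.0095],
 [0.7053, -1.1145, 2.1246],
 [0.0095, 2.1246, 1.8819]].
sigma(A) ≈ {-4, -2, 3}

A is real symmetric, so its spectrum consists of real eigenvalues. Expanding the characteristic polynomial of the displayed matrix gives
  det(λ I - A) = p(λ) = λ^3 + (3)λ^2 + (-10)λ + (-24).
Solving p(λ) = 0 yields eigenvalues ≈ -4, -2, 3. (A is shown rounded to 4 decimals, so these recover the underlying integer eigenvalues to within that precision.)
Verification: the trace of A = -3 equals the sum of eigenvalues -3, and det(A) ≈ 23.9998 matches the eigenvalue product 24.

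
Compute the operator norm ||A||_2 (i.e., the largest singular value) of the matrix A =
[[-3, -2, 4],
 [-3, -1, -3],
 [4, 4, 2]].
||A||_2 ≈ 7.3918 (= sqrt(largest eigenvalue of A^T A))

||A||_2 = sigma_max(A) = sqrt(lambda_max(A^T A)). Form the symmetric matrix M = A^T A =
[[34, 25, 5],
 [25, 21, 3],
 [5, 3, 29]].
Its characteristic polynomial (trace, sum of principal 2x2 minors, determinant of M give the coefficients) is
  p(λ) = det(λ I - M) = λ^3 - 84λ^2 + 1650λ - 2500.
No integer candidate from the rational root theorem (±divisors of 2500) is a root, so the roots are irrational. The cubic discriminant is Δ = 1382670000 > 0, so there are three distinct real roots. p(1) = -933 and p(2) = 472 have opposite signs, so a root lies in (1, 2); Newton's method refines it to λ ≈ 1.6512. p(27) = 497 and p(28) = -204 have opposite signs, so a root lies in (27, 28); Newton's method refines it to λ ≈ 27.7094. p(54) = -880 and p(55) = 525 have opposite signs, so a root lies in (54, 55); Newton's method refines it to λ ≈ 54.6394. Check (Vieta): the three roots sum to 84, matching tr M = 84.
So the eigenvalues of A^T A are ≈ 1.6512, 27.7094, 54.6394 (all ≥ 0, as they must be for A^T A). The largest is λ_max ≈ 54.6394, hence ||A||_2 = sqrt(λ_max) ≈ 7.3918.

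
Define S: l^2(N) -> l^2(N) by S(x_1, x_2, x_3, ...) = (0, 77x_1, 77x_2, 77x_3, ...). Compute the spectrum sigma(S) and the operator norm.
sigma(S) = closed disk {z in C : |z| ≤ 77}; ||S|| = 77

Note S = 77·U where U is the unit right shift (U x)_k = x_{k-1} (with x_0 := 0); so ||S|| = 77||U|| and sigma(S) = 77·sigma(U). ||S x||^2 = sum_{k≥1} |77x_k|^2 = 5929||x||^2, so ||S|| = 77 and sigma(S) ⊂ {|z| ≤ 77}. For any |lambda| < 77, the equation (S - lambda I) x = 0 forces x_1 = 0, then 77x_k = lambda x_{k+1} ⇒ x = 0, so S has no eigenvalues. But (S - lambda I) is not surjective for |lambda| < 77: solving (S - lambda I) x = e_1 would require x_n proportional to (lambda/77)^(-n), which is not in l^2. So every |lambda| < 77 lies in the residual spectrum. The boundary |lambda| = 77 is in the approximate point spectrum (the spectrum is closed). Hence sigma(S) is the closed disk of radius 77.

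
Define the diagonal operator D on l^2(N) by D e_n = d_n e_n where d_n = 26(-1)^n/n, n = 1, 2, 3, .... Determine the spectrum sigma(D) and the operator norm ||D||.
sigma(D) = {26(-1)^n/n : n ≥ 1} ∪ {0}; ||D|| = 26

A bounded diagonal operator on l^2 with diagonal entries d_n has spectrum equal to the closure of {d_n : n ≥ 1}: every d_n is an eigenvalue (with eigenvector e_n), so {d_n} ⊂ sigma(D); the spectrum is closed, so its closure is too; and for lambda not in the closure, (D - lambda I) has bounded inverse (the diagonal entries 1/(d_n - lambda) are bounded). For our sequence d_n = 26(-1)^n/n, n = 1, 2, 3, ...:
  - {d_n} = {26(-1)^n/n : n ≥ 1}; the only limit point is 0
  - closure = {26(-1)^n/n : n ≥ 1} ∪ {0}
For the norm: a diagonal operator has ||D|| = sup_n |d_n|. Here |d_n| = 26/n is decreasing, so sup_n |d_n| = |d_1| = 26. So ||D|| = 26.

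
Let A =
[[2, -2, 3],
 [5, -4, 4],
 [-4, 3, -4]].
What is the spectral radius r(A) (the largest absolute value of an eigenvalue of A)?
r(A) = 3

The eigenvalues of A are the roots of its characteristic polynomial. With M = A (coefficients from the trace, the sum of principal 2x2 minors, and det A):
  p(λ) = det(λ I - M) = λ^3 + 6λ^2 + 10λ + 3.
By the rational root theorem any rational root is an integer divisor of 3. Testing λ = -3: p(-3) = -27 + 54 - 30 + 3 = 0, so λ = -3 is a root. Dividing out (λ + 3) leaves p(λ) = (λ + 3)(λ^2 + 3λ + 1). For λ^2 + 3λ + 1 the discriminant is 5. It is nonnegative but not a perfect square, so the roots are real and irrational: λ = (-3 ± sqrt(5))/2 ≈ -0.382, -2.618.
Thus the eigenvalues (to 4 decimals) are -0.382 (modulus 0.382); -2.618 (modulus 2.618); -3 (modulus 3). The spectral radius is the largest modulus: r(A) = 3. (Cross-check: r(A) ≤ ||A||_2 ≈ 10.6734; equality holds whenever A is normal, though it can also hold for some non-normal A.)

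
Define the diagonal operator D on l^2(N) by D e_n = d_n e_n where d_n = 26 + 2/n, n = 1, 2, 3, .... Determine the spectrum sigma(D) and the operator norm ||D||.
sigma(D) = {26 + 2/n : n ≥ 1} ∪ {26}; ||D|| = 28

A bounded diagonal operator on l^2 with diagonal entries d_n has spectrum equal to the closure of {d_n : n ≥ 1}: every d_n is an eigenvalue (with eigenvector e_n), so {d_n} ⊂ sigma(D); the spectrum is closed, so its closure is too; and for lambda not in the closure, (D - lambda I) has bounded inverse (the diagonal entries 1/(d_n - lambda) are bounded). For our sequence d_n = 26 + 2/n, n = 1, 2, 3, ...:
  - {d_n} = {26 + 2/n : n ≥ 1}; the only limit point is 26
  - closure = {26 + 2/n : n ≥ 1} ∪ {26}
For the norm: a diagonal operator has ||D|| = sup_n |d_n|. Here d_n = 26 + 2/n is positive and decreasing, so sup_n |d_n| = d_1 = 26 + 2 = 28. So ||D|| = 28.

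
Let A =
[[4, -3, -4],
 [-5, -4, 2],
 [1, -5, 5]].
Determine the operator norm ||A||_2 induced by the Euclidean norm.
||A||_2 ≈ 8.776 (= sqrt(largest eigenvalue of A^T A))

||A||_2 = sigma_max(A) = sqrt(lambda_max(A^T A)). Form the symmetric matrix M = A^T A =
[[42, 3, -21],
 [3, 50, -21],
 [-21, -21, 45]].
Its characteristic polynomial (trace, sum of principal 2x2 minors, determinant of M give the coefficients) is
  p(λ) = det(λ I - M) = λ^3 - 137λ^2 + 5349λ - 56169.
No integer candidate from the rational root theorem (±divisors of 56169) is a root, so the roots are irrational. The cubic discriminant is Δ = 2836386144 > 0, so there are three distinct real roots. p(16) = -1561 and p(17) = 84 have opposite signs, so a root lies in (16, 17); Newton's method refines it to λ ≈ 16.9462. p(43) = 32 and p(44) = -861 have opposite signs, so a root lies in (43, 44); Newton's method refines it to λ ≈ 43.0361. p(77) = -36 and p(78) = 2097 have opposite signs, so a root lies in (77, 78); Newton's method refines it to λ ≈ 77.0177. Check (Vieta): the three roots sum to 137, matching tr M = 137.
So the eigenvalues of A^T A are ≈ 16.9462, 43.0361, 77.0177 (all ≥ 0, as they must be for A^T A). The largest is λ_max ≈ 77.0177, hence ||A||_2 = sqrt(λ_max) ≈ 8.776.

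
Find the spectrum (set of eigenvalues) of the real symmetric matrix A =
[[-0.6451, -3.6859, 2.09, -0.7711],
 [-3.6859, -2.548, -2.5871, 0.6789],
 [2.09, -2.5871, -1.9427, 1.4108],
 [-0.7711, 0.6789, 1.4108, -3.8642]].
sigma(A) ≈ {-6, -5, -2, 4}

A is real symmetric, so its spectrum consists of real eigenvalues. Expanding the characteristic polynomial of the displayed matrix gives
  det(λ I - A) = p(λ) = λ^4 + (9)λ^3 + (0)λ^2 + (-148)λ + (-239.9972).
Solving p(λ) = 0 yields eigenvalues ≈ -6, -5, -2, 4. (A is shown rounded to 4 decimals, so these recover the underlying integer eigenvalues to within that precision.)
Verification: the trace of A = -9 equals the sum of eigenvalues -9, and det(A) ≈ -239.9972 matches the eigenvalue product -240.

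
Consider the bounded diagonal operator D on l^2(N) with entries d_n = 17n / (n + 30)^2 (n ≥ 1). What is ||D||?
||D|| = 17/120 (attained at n = 30)

For D diagonal, ||D|| = sup_n |d_n|. Treat f(x) = 17x / (x + 30)^2 for real x > 0. By the quotient rule, f'(x) = 17(30 - x)/(x + 30)^3, which is positive for x < 30 and negative for x > 30. So f has a unique maximum at x = 30, and since 30 is a positive integer, the supremum over n ≥ 1 is attained at n = 30: d_30 = 17·30/(30 + 30)^2 = 17·30/3600 = 17/120. Hence ||D|| = 17/120.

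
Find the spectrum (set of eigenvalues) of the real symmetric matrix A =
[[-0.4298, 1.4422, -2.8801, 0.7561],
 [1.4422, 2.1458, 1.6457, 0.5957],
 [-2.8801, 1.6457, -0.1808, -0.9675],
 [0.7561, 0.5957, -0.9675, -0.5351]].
sigma(A) ≈ {-4, -1, 3} (3 with multiplicity 2)

A is real symmetric, so its spectrum consists of real eigenvalues. Expanding the characteristic polynomial of the displayed matrix gives
  det(λ I - A) = p(λ) = λ^4 + (-1)λ^3 + (-17)λ^2 + (21)λ + (36).
Solving p(λ) = 0 yields eigenvalues ≈ -4, -1, 3, 3. (A is shown rounded to 4 decimals, so these recover the underlying integer eigenvalues to within that precision.)
Verification: the trace of A = 1 equals the sum of eigenvalues 1, and det(A) ≈ 35.9995 matches the eigenvalue product 36.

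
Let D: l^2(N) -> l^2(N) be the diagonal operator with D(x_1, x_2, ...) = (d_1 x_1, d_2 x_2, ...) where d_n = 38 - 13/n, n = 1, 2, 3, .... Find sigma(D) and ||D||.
sigma(D) = {38 - 13/n : n ≥ 1} ∪ {38}; ||D|| = 38

A bounded diagonal operator on l^2 with diagonal entries d_n has spectrum equal to the closure of {d_n : n ≥ 1}: every d_n is an eigenvalue (with eigenvector e_n), so {d_n} ⊂ sigma(D); the spectrum is closed, so its closure is too; and for lambda not in the closure, (D - lambda I) has bounded inverse (the diagonal entries 1/(d_n - lambda) are bounded). For our sequence d_n = 38 - 13/n, n = 1, 2, 3, ...:
  - {d_n} = {38 - 13/n : n ≥ 1}; the only limit point is 38
  - closure = {38 - 13/n : n ≥ 1} ∪ {38}
For the norm: a diagonal operator has ||D|| = sup_n |d_n|. Here d_n = 38 - 13/n increases monotonically from d_1 = 25 toward 38, with all terms in [25, 38); so sup_n |d_n| = 38 (the supremum is the limit, not attained). So ||D|| = 38.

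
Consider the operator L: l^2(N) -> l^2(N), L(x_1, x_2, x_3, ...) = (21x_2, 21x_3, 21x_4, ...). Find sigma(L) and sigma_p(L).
sigma(L) = closed disk {z in C : |z| ≤ 21}; sigma_p(L) = open disk {z in C : |z| < 21}

Note L = 21·V where V is the unit left shift (V x)_k = x_{k+1}; so sigma(L) = 21·sigma(V) and ||L|| = 21||V||. ||L x||^2 = 441sum_{k≥2} |x_k|^2 ≤ 441||x||^2, with equality on {x : x_1 = 0}, so ||L|| = 21. For any lambda with |lambda| < 21, set r = lambda/21 (|r| < 1); the vector x = (1, r, r^2, ...) is in l^2 and satisfies L x = 21(r, r^2, ...) = lambda x, so lambda is an eigenvalue. On the boundary |lambda| = 21 the geometric series diverges, so no l^2 eigenvector exists, but these lambda lie in the approximate point spectrum. Hence sigma(L) is the closed disk of radius 21 and sigma_p(L) is the open disk.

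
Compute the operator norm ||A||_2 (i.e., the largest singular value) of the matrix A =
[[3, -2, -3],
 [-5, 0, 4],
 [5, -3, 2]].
||A||_2 ≈ 8.6136 (= sqrt(largest eigenvalue of A^T A))

||A||_2 = sigma_max(A) = sqrt(lambda_max(A^T A)). Form the symmetric matrix M = A^T A =
[[59, -21, -19],
 [-21, 13, 0],
 [-19, 0, 29]].
Its characteristic polynomial (trace, sum of principal 2x2 minors, determinant of M give the coefficients) is
  p(λ) = det(λ I - M) = λ^3 - 101λ^2 + 2053λ - 4761.
No integer candidate from the rational root theorem (±divisors of 4761) is a root, so the roots are irrational. The cubic discriminant is Δ = 5919927984 > 0, so there are three distinct real roots. p(2) = -1051 and p(3) = 516 have opposite signs, so a root lies in (2, 3); Newton's method refines it to λ ≈ 2.6573. p(24) = 159 and p(25) = -936 have opposite signs, so a root lies in (24, 25); Newton's method refines it to λ ≈ 24.1484. p(74) = -691 and p(75) = 2964 have opposite signs, so a root lies in (74, 75); Newton's method refines it to λ ≈ 74.1943. Check (Vieta): the three roots sum to 101, matching tr M = 101.
So the eigenvalues of A^T A are ≈ 2.6573, 24.1484, 74.1943 (all ≥ 0, as they must be for A^T A). The largest is λ_max ≈ 74.1943, hence ||A||_2 = sqrt(λ_max) ≈ 8.6136.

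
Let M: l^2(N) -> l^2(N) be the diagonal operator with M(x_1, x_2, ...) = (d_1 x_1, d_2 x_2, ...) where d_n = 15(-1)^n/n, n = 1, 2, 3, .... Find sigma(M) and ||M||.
sigma(M) = {15(-1)^n/n : n ≥ 1} ∪ {0}; ||M|| = 15

A bounded diagonal operator on l^2 with diagonal entries d_n has spectrum equal to the closure of {d_n : n ≥ 1}: every d_n is an eigenvalue (with eigenvector e_n), so {d_n} ⊂ sigma(M); the spectrum is closed, so its closure is too; and for lambda not in the closure, (M - lambda I) has bounded inverse (the diagonal entries 1/(d_n - lambda) are bounded). For our sequence d_n = 15(-1)^n/n, n = 1, 2, 3, ...:
  - {d_n} = {15(-1)^n/n : n ≥ 1}; the only limit point is 0
  - closure = {15(-1)^n/n : n ≥ 1} ∪ {0}
For the norm: a diagonal operator has ||M|| = sup_n |d_n|. Here |d_n| = 15/n is decreasing, so sup_n |d_n| = |d_1| = 15. So ||M|| = 15.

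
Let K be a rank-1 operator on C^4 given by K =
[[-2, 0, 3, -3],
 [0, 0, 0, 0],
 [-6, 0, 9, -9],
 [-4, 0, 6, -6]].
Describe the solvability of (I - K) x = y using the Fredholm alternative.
(I - K) is singular (det(I - K) = 0, i.e. 1 ∈ sigma(K)). (I - K) x = y is solvable iff y ⊥ ker((I - K)^*) = span{(-2, 0, 3, -3)}, i.e. iff -2y_1 + 3y_3 - 3y_4 = 0. When solvable, the solutions are x = y + c·(1, 0, 3, 2), c arbitrary (ker(I - K) = span{(1, 0, 3, 2)}, dimension 1).

K has rank 1, so it is an outer product K = u v^T: every row of K is a multiple of one row vector. Reading off the entries, u = (1, 0, 3, 2) and v = (-2, 0, 3, -3) (row i of K equals u_i·v^T). A rank-one matrix u v^T satisfies K u = u (v·u) and kills the (3)-dimensional subspace v^⊥, so its characteristic polynomial is lambda^3 (lambda - v·u) with v·u = tr K = 1. Hence the eigenvalues of I - K are 1 (multiplicity 3) and 1 - (1) = 0, so det(I - K) = 0. (Direct check: I - K =
[[3, 0, -3, 3],
 [0, 1, 0, 0],
 [6, 0, -8, 9],
 [4, 0, -6, 7]]
has determinant 0.) So 1 is an eigenvalue of K and (I - K) is not invertible. The finite-dimensional Fredholm alternative says: either (I - K) is invertible, or ker(I - K) ≠ {0} and then range(I - K) = ker((I - K)^*)^⊥, with dim ker(I - K) = dim ker((I - K)^*). We are in the second case, so we need both kernels. Kernel of I - K: (I - K) u = u - u (v·u) = u - u = 0, so ker(I - K) = span{u} = span{(1, 0, 3, 2)} (it is exactly 1-dimensional because rank(I - K) = 3). Kernel of the adjoint: K is real, so (I - K)^* = I - K^T = I - v u^T, and (I - v u^T) v = v - v (u·v) = 0; hence ker((I - K)^*) = span{v} = span{(-2, 0, 3, -3)}. Therefore (I - K) x = y is solvable iff <y, v> = 0, i.e. iff -2y_1 + 3y_3 - 3y_4 = 0. When this holds, K y = u (v·y) = 0, so (I - K) y = y and x = y is a particular solution; the full solution set is the line x = y + c·u = y + c·(1, 0, 3, 2), c ∈ C.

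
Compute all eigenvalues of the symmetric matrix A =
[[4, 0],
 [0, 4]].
sigma(A) ≈ {4} (4 with multiplicity 2)

A is real symmetric, so its spectrum consists of real eigenvalues. Expanding the characteristic polynomial of the displayed matrix gives
  det(λ I - A) = p(λ) = λ^2 + (-8)λ + (16).
Solving p(λ) = 0 yields eigenvalues ≈ 4, 4. (A is shown rounded to 4 decimals, so these recover the underlying integer eigenvalues to within that precision.)
Verification: the trace of A = 8 equals the sum of eigenvalues 8, and det(A) ≈ 16.0000 matches the eigenvalue product 16.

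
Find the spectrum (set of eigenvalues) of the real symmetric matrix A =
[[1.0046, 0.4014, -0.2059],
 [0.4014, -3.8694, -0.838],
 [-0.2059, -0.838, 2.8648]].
sigma(A) ≈ {-4, 1, 3}

A is real symmetric, so its spectrum consists of real eigenvalues. Expanding the characteristic polynomial of the displayed matrix gives
  det(λ I - A) = p(λ) = λ^3 + (0)λ^2 + (-13)λ + (12).
Solving p(λ) = 0 yields eigenvalues ≈ -4, 1, 3. (A is shown rounded to 4 decimals, so these recover the underlying integer eigenvalues to within that precision.)
Verification: the trace of A = 0 equals the sum of eigenvalues 0, and det(A) ≈ -12.0005 matches the eigenvalue product -12.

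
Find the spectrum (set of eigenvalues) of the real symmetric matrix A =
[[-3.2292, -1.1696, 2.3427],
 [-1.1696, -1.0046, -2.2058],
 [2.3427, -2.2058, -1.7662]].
sigma(A) ≈ {-5, -3, 2}

A is real symmetric, so its spectrum consists of real eigenvalues. Expanding the characteristic polynomial of the displayed matrix gives
  det(λ I - A) = p(λ) = λ^3 + (6)λ^2 + (-1)λ + (-30).
Solving p(λ) = 0 yields eigenvalues ≈ -5, -3, 2. (A is shown rounded to 4 decimals, so these recover the underlying integer eigenvalues to within that precision.)
Verification: the trace of A = -6 equals the sum of eigenvalues -6, and det(A) ≈ 29.9997 matches the eigenvalue product 30.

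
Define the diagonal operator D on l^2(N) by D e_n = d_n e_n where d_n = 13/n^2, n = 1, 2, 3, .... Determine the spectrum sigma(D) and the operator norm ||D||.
sigma(D) = {13/n^2 : n ≥ 1} ∪ {0}; ||D|| = 13

A bounded diagonal operator on l^2 with diagonal entries d_n has spectrum equal to the closure of {d_n : n ≥ 1}: every d_n is an eigenvalue (with eigenvector e_n), so {d_n} ⊂ sigma(D); the spectrum is closed, so its closure is too; and for lambda not in the closure, (D - lambda I) has bounded inverse (the diagonal entries 1/(d_n - lambda) are bounded). For our sequence d_n = 13/n^2, n = 1, 2, 3, ...:
  - {d_n} = {13/n^2 : n ≥ 1}; the only limit point is 0
  - closure = {13/n^2 : n ≥ 1} ∪ {0}
For the norm: a diagonal operator has ||D|| = sup_n |d_n|. Here d_n = 13/n^2 is positive and decreasing, so sup_n |d_n| = d_1 = 13. So ||D|| = 13.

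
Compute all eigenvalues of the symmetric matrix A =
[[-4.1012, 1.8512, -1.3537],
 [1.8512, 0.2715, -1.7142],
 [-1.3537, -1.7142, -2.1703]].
sigma(A) ≈ {-5, -3, 2}

A is real symmetric, so its spectrum consists of real eigenvalues. Expanding the characteristic polynomial of the displayed matrix gives
  det(λ I - A) = p(λ) = λ^3 + (6)λ^2 + (-1)λ + (-30).
Solving p(λ) = 0 yields eigenvalues ≈ -5, -3, 2. (A is shown rounded to 4 decimals, so these recover the underlying integer eigenvalues to within that precision.)
Verification: the trace of A = -6 equals the sum of eigenvalues -6, and det(A) ≈ 29.9993 matches the eigenvalue product 30.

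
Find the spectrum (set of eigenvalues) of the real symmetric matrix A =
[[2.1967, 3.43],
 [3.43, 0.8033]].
sigma(A) ≈ {-2, 5}

A is real symmetric, so its spectrum consists of real eigenvalues. Expanding the characteristic polynomial of the displayed matrix gives
  det(λ I - A) = p(λ) = λ^2 + (-3)λ + (-10).
Solving p(λ) = 0 yields eigenvalues ≈ -2, 5. (A is shown rounded to 4 decimals, so these recover the underlying integer eigenvalues to within that precision.)
Verification: the trace of A = 3 equals the sum of eigenvalues 3, and det(A) ≈ -10.0003 matches the eigenvalue product -10.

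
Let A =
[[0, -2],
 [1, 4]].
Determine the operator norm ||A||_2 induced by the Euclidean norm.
||A||_2 = sqrt((21 + sqrt(425))/2) ≈ 4.5616 (= sqrt(largest eigenvalue of A^T A))

||A||_2 = sigma_max(A) = sqrt(lambda_max(A^T A)). Form the symmetric matrix M = A^T A =
[[1, 4],
 [4, 20]].
Its characteristic polynomial (trace, determinant of M give the coefficients) is
  p(λ) = det(λ I - M) = λ^2 - 21λ + 4.
For λ^2 - 21λ + 4 the discriminant is 425. It is nonnegative but not a perfect square, so the roots are real and irrational: λ = (21 ± sqrt(425))/2 ≈ 20.8078, 0.1922.
So the eigenvalues of A^T A are ≈ 0.1922, 20.8078 (all ≥ 0, as they must be for A^T A). The largest is λ_max = (21 + sqrt(425))/2 ≈ 20.8078, hence ||A||_2 = sqrt(λ_max) = sqrt((21 + sqrt(425))/2) ≈ 4.5616.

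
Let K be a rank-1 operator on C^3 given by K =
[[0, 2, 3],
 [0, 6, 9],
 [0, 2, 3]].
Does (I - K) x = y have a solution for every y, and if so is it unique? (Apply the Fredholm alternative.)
(I - K) is invertible (det(I - K) = -8 ≠ 0), so for every y in C^3 the equation (I - K) x = y has a unique solution.

K has rank 1, so it is an outer product K = u v^T: every row of K is a multiple of one row vector. Reading off the entries, u = (-1, -3, -1) and v = (0, -2, -3) (row i of K equals u_i·v^T). A rank-one matrix u v^T satisfies K u = u (v·u) and kills the (2)-dimensional subspace v^⊥, so its characteristic polynomial is lambda^2 (lambda - v·u) with v·u = tr K = 9. Hence the eigenvalues of I - K are 1 (multiplicity 2) and 1 - (9) = -8, so det(I - K) = -8. (Direct check: I - K =
[[1, -2, -3],
 [0, -5, -9],
 [0, -2, -2]]
has determinant -8.) The finite-dimensional Fredholm alternative says: either (I - K) is invertible, or ker(I - K) ≠ {0} and then range(I - K) = ker((I - K)^*)^⊥, with dim ker(I - K) = dim ker((I - K)^*). Since det(I - K) ≠ 0, 1 is not an eigenvalue of K and ker(I - K) = {0}, so we are in the first case: for every y there is a unique x = (I - K)^(-1) y. Explicitly, by the Sherman–Morrison formula, (I - u v^T)^(-1) = I + u v^T/(1 - v·u), i.e. (I - K)^(-1) = I + K/(-8).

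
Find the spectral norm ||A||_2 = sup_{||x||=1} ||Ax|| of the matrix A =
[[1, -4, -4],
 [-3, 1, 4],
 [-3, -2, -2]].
||A||_2 ≈ 7.464 (= sqrt(largest eigenvalue of A^T A))

||A||_2 = sigma_max(A) = sqrt(lambda_max(A^T A)). Form the symmetric matrix M = A^T A =
[[19, -1, -10],
 [-1, 21, 24],
 [-10, 24, 36]].
Its characteristic polynomial (trace, sum of principal 2x2 minors, determinant of M give the coefficients) is
  p(λ) = det(λ I - M) = λ^3 - 76λ^2 + 1162λ - 1764.
No integer candidate from the rational root theorem (±divisors of 1764) is a root, so the roots are irrational. The cubic discriminant is Δ = 1145727408 > 0, so there are three distinct real roots. p(1) = -677 and p(2) = 264 have opposite signs, so a root lies in (1, 2); Newton's method refines it to λ ≈ 1.7036. p(18) = 360 and p(19) = -263 have opposite signs, so a root lies in (18, 19); Newton's method refines it to λ ≈ 18.5858. p(55) = -1379 and p(56) = 588 have opposite signs, so a root lies in (55, 56); Newton's method refines it to λ ≈ 55.7106. Check (Vieta): the three roots sum to 76, matching tr M = 76.
So the eigenvalues of A^T A are ≈ 1.7036, 18.5858, 55.7106 (all ≥ 0, as they must be for A^T A). The largest is λ_max ≈ 55.7106, hence ||A||_2 = sqrt(λ_max) ≈ 7.464.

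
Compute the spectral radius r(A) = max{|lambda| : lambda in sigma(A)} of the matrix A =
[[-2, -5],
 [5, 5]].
r(A) = sqrt(15) ≈ 3.873

The eigenvalues of A are the roots of its characteristic polynomial. With M = A (coefficients from the trace and determinant):
  p(λ) = det(λ I - M) = λ^2 - 3λ + 15.
For λ^2 - 3λ + 15 the discriminant is -51. It is negative, so the roots are the complex-conjugate pair λ = 3/2 ± (sqrt(51)/2) i ≈ 1.5 ± 3.5707i. For a conjugate pair the product of the roots equals the constant term, so |λ|^2 = 15 and |λ| = sqrt(15) ≈ 3.873.
Thus the eigenvalues (to 4 decimals) are 1.5 ± 3.5707i (modulus 3.873). The spectral radius is the largest modulus: r(A) = sqrt(15) ≈ 3.873. (Cross-check: r(A) ≤ ||A||_2 ≈ 8.7202; equality holds whenever A is normal, though it can also hold for some non-normal A.)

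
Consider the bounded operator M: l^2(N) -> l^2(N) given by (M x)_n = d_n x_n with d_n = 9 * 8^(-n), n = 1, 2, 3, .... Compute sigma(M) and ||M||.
sigma(M) = {9 * 8^(-n) : n ≥ 1} ∪ {0}; ||M|| = 9/8

A bounded diagonal operator on l^2 with diagonal entries d_n has spectrum equal to the closure of {d_n : n ≥ 1}: every d_n is an eigenvalue (with eigenvector e_n), so {d_n} ⊂ sigma(M); the spectrum is closed, so its closure is too; and for lambda not in the closure, (M - lambda I) has bounded inverse (the diagonal entries 1/(d_n - lambda) are bounded). For our sequence d_n = 9 * 8^(-n), n = 1, 2, 3, ...:
  - {d_n} = {9 * 8^(-n) : n ≥ 1}; the only limit point is 0
  - closure = {9 * 8^(-n) : n ≥ 1} ∪ {0}
For the norm: a diagonal operator has ||M|| = sup_n |d_n|. Here d_n = 9 * 8^(-n) is positive and decreasing, so sup_n |d_n| = d_1 = 9/8. So ||M|| = 9/8.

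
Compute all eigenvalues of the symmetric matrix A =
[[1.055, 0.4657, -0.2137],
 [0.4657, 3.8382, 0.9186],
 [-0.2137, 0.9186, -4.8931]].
sigma(A) ≈ {-5, 1, 4}

A is real symmetric, so its spectrum consists of real eigenvalues. Expanding the characteristic polynomial of the displayed matrix gives
  det(λ I - A) = p(λ) = λ^3 + (0)λ^2 + (-21)λ + (20).
Solving p(λ) = 0 yields eigenvalues ≈ -5, 1, 4. (A is shown rounded to 4 decimals, so these recover the underlying integer eigenvalues to within that precision.)
Verification: the trace of A = 0 equals the sum of eigenvalues 0, and det(A) ≈ -20.0008 matches the eigenvalue product -20.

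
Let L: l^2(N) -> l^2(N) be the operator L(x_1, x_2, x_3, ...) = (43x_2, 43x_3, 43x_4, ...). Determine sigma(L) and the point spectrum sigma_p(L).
sigma(L) = closed disk {z in C : |z| ≤ 43}; sigma_p(L) = open disk {z in C : |z| < 43}

Note L = 43·V where V is the unit left shift (V x)_k = x_{k+1}; so sigma(L) = 43·sigma(V) and ||L|| = 43||V||. ||L x||^2 = 1849sum_{k≥2} |x_k|^2 ≤ 1849||x||^2, with equality on {x : x_1 = 0}, so ||L|| = 43. For any lambda with |lambda| < 43, set r = lambda/43 (|r| < 1); the vector x = (1, r, r^2, ...) is in l^2 and satisfies L x = 43(r, r^2, ...) = lambda x, so lambda is an eigenvalue. On the boundary |lambda| = 43 the geometric series diverges, so no l^2 eigenvector exists, but these lambda lie in the approximate point spectrum. Hence sigma(L) is the closed disk of radius 43 and sigma_p(L) is the open disk.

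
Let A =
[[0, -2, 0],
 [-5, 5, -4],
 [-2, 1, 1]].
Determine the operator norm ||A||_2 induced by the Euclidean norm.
||A||_2 ≈ 8.339 (= sqrt(largest eigenvalue of A^T A))

||A||_2 = sigma_max(A) = sqrt(lambda_max(A^T A)). Form the symmetric matrix M = A^T A =
[[29, -27, 18],
 [-27, 30, -19],
 [18, -19, 17]].
Its characteristic polynomial (trace, sum of principal 2x2 minors, determinant of M give the coefficients) is
  p(λ) = det(λ I - M) = λ^3 - 76λ^2 + 459λ - 676.
No integer candidate from the rational root theorem (±divisors of 676) is a root, so the roots are irrational. The cubic discriminant is Δ = 55222196 > 0, so there are three distinct real roots. p(2) = -54 and p(3) = 44 have opposite signs, so a root lies in (2, 3); Newton's method refines it to λ ≈ 2.3852. p(4) = 8 and p(5) = -156 have opposite signs, so a root lies in (4, 5); Newton's method refines it to λ ≈ 4.0756. p(69) = -2332 and p(70) = 2054 have opposite signs, so a root lies in (69, 70); Newton's method refines it to λ ≈ 69.5392. Check (Vieta): the three roots sum to 76, matching tr M = 76.
So the eigenvalues of A^T A are ≈ 2.3852, 4.0756, 69.5392 (all ≥ 0, as they must be for A^T A). The largest is λ_max ≈ 69.5392, hence ||A||_2 = sqrt(λ_max) ≈ 8.339.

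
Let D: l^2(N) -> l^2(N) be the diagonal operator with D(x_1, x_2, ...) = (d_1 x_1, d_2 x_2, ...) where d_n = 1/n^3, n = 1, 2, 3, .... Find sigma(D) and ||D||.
sigma(D) = {1/n^3 : n ≥ 1} ∪ {0}; ||D|| = 1

A bounded diagonal operator on l^2 with diagonal entries d_n has spectrum equal to the closure of {d_n : n ≥ 1}: every d_n is an eigenvalue (with eigenvector e_n), so {d_n} ⊂ sigma(D); the spectrum is closed, so its closure is too; and for lambda not in the closure, (D - lambda I) has bounded inverse (the diagonal entries 1/(d_n - lambda) are bounded). For our sequence d_n = 1/n^3, n = 1, 2, 3, ...:
  - {d_n} = {1/n^3 : n ≥ 1}; the only limit point is 0
  - closure = {1/n^3 : n ≥ 1} ∪ {0}
For the norm: a diagonal operator has ||D|| = sup_n |d_n|. Here d_n = 1/n^3 is positive and decreasing, so sup_n |d_n| = d_1 = 1. So ||D|| = 1.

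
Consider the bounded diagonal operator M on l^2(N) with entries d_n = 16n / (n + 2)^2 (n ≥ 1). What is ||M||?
||M|| = 2 (attained at n = 2)

For M diagonal, ||M|| = sup_n |d_n|. Treat f(x) = 16x / (x + 2)^2 for real x > 0. By the quotient rule, f'(x) = 16(2 - x)/(x + 2)^3, which is positive for x < 2 and negative for x > 2. So f has a unique maximum at x = 2, and since 2 is a positive integer, the supremum over n ≥ 1 is attained at n = 2: d_2 = 16·2/(2 + 2)^2 = 16·2/16 = 2. Hence ||M|| = 2.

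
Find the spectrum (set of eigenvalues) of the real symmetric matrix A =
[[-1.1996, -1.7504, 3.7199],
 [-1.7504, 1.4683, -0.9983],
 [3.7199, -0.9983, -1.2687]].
sigma(A) ≈ {-5, 0, 4}

A is real symmetric, so its spectrum consists of real eigenvalues. Expanding the characteristic polynomial of the displayed matrix gives
  det(λ I - A) = p(λ) = λ^3 + (1)λ^2 + (-20)λ + (0).
Solving p(λ) = 0 yields eigenvalues ≈ -5, 0, 4. (A is shown rounded to 4 decimals, so these recover the underlying integer eigenvalues to within that precision.)
Verification: the trace of A = -1 equals the sum of eigenvalues -1, and det(A) ≈ 0.0000 matches the eigenvalue product 0.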